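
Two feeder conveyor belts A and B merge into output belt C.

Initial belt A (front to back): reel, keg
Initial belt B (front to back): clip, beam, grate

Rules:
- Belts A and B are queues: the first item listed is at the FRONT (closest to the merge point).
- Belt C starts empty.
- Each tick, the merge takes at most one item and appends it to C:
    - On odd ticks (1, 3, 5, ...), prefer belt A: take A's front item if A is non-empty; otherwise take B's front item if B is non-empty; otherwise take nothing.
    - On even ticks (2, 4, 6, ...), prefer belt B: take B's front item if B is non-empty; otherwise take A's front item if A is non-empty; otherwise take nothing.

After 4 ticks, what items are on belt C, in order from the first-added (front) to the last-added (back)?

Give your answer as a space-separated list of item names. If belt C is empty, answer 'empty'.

Answer: reel clip keg beam

Derivation:
Tick 1: prefer A, take reel from A; A=[keg] B=[clip,beam,grate] C=[reel]
Tick 2: prefer B, take clip from B; A=[keg] B=[beam,grate] C=[reel,clip]
Tick 3: prefer A, take keg from A; A=[-] B=[beam,grate] C=[reel,clip,keg]
Tick 4: prefer B, take beam from B; A=[-] B=[grate] C=[reel,clip,keg,beam]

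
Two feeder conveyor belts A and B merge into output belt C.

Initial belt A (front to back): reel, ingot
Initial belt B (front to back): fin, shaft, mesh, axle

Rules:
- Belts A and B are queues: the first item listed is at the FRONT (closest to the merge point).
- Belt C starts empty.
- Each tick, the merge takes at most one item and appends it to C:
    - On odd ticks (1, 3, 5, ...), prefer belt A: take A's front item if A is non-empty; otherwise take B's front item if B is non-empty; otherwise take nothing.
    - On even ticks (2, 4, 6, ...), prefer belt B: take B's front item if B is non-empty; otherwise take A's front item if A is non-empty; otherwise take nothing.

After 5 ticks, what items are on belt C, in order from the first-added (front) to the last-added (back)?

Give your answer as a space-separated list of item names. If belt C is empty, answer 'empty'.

Answer: reel fin ingot shaft mesh

Derivation:
Tick 1: prefer A, take reel from A; A=[ingot] B=[fin,shaft,mesh,axle] C=[reel]
Tick 2: prefer B, take fin from B; A=[ingot] B=[shaft,mesh,axle] C=[reel,fin]
Tick 3: prefer A, take ingot from A; A=[-] B=[shaft,mesh,axle] C=[reel,fin,ingot]
Tick 4: prefer B, take shaft from B; A=[-] B=[mesh,axle] C=[reel,fin,ingot,shaft]
Tick 5: prefer A, take mesh from B; A=[-] B=[axle] C=[reel,fin,ingot,shaft,mesh]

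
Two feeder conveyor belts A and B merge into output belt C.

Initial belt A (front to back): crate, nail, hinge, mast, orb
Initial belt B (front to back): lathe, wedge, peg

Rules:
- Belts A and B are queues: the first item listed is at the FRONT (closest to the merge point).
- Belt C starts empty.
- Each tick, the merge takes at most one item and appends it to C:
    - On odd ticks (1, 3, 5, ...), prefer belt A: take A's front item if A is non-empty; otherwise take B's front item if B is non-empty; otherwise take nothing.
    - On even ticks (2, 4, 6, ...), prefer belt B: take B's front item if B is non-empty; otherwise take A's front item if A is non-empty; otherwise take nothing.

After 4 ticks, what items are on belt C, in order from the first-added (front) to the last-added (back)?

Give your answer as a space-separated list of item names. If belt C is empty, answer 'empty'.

Tick 1: prefer A, take crate from A; A=[nail,hinge,mast,orb] B=[lathe,wedge,peg] C=[crate]
Tick 2: prefer B, take lathe from B; A=[nail,hinge,mast,orb] B=[wedge,peg] C=[crate,lathe]
Tick 3: prefer A, take nail from A; A=[hinge,mast,orb] B=[wedge,peg] C=[crate,lathe,nail]
Tick 4: prefer B, take wedge from B; A=[hinge,mast,orb] B=[peg] C=[crate,lathe,nail,wedge]

Answer: crate lathe nail wedge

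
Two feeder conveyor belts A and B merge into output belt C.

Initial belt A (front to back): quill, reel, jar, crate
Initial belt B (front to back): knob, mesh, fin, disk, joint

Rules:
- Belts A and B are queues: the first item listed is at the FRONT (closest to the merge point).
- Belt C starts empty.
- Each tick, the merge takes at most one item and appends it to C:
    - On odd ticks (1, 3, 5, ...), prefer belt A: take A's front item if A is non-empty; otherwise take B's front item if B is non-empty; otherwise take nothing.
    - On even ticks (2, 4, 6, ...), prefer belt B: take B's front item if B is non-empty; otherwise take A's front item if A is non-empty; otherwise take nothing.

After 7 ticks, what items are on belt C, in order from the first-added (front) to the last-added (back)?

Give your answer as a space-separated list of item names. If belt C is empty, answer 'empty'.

Answer: quill knob reel mesh jar fin crate

Derivation:
Tick 1: prefer A, take quill from A; A=[reel,jar,crate] B=[knob,mesh,fin,disk,joint] C=[quill]
Tick 2: prefer B, take knob from B; A=[reel,jar,crate] B=[mesh,fin,disk,joint] C=[quill,knob]
Tick 3: prefer A, take reel from A; A=[jar,crate] B=[mesh,fin,disk,joint] C=[quill,knob,reel]
Tick 4: prefer B, take mesh from B; A=[jar,crate] B=[fin,disk,joint] C=[quill,knob,reel,mesh]
Tick 5: prefer A, take jar from A; A=[crate] B=[fin,disk,joint] C=[quill,knob,reel,mesh,jar]
Tick 6: prefer B, take fin from B; A=[crate] B=[disk,joint] C=[quill,knob,reel,mesh,jar,fin]
Tick 7: prefer A, take crate from A; A=[-] B=[disk,joint] C=[quill,knob,reel,mesh,jar,fin,crate]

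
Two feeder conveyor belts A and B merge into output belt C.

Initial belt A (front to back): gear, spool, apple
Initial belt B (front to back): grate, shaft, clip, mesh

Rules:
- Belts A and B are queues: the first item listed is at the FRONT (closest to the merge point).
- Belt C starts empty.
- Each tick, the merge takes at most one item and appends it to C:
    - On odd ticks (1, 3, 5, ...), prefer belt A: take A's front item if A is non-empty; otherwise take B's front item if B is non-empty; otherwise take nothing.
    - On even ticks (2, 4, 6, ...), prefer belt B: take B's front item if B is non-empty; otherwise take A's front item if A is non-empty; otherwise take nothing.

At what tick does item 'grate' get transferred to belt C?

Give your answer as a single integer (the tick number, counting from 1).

Answer: 2

Derivation:
Tick 1: prefer A, take gear from A; A=[spool,apple] B=[grate,shaft,clip,mesh] C=[gear]
Tick 2: prefer B, take grate from B; A=[spool,apple] B=[shaft,clip,mesh] C=[gear,grate]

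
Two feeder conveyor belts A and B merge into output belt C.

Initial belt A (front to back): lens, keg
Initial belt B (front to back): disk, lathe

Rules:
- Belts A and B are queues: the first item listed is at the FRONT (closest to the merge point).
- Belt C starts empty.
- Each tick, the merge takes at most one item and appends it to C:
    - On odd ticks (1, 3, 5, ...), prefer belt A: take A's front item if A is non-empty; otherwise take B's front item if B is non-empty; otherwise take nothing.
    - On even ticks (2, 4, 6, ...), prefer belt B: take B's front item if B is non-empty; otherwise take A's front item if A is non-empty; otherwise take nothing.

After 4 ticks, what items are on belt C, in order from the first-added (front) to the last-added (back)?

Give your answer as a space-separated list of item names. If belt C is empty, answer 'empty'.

Tick 1: prefer A, take lens from A; A=[keg] B=[disk,lathe] C=[lens]
Tick 2: prefer B, take disk from B; A=[keg] B=[lathe] C=[lens,disk]
Tick 3: prefer A, take keg from A; A=[-] B=[lathe] C=[lens,disk,keg]
Tick 4: prefer B, take lathe from B; A=[-] B=[-] C=[lens,disk,keg,lathe]

Answer: lens disk keg lathe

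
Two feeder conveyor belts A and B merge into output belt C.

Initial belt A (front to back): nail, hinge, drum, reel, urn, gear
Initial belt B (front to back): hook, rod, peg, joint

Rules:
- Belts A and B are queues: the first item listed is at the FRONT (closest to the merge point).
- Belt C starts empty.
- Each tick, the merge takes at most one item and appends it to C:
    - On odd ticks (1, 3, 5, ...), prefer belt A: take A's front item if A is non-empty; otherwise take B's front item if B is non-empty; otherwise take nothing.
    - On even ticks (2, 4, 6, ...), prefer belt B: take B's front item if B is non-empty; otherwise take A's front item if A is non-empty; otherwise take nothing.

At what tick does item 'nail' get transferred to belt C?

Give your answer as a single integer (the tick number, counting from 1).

Answer: 1

Derivation:
Tick 1: prefer A, take nail from A; A=[hinge,drum,reel,urn,gear] B=[hook,rod,peg,joint] C=[nail]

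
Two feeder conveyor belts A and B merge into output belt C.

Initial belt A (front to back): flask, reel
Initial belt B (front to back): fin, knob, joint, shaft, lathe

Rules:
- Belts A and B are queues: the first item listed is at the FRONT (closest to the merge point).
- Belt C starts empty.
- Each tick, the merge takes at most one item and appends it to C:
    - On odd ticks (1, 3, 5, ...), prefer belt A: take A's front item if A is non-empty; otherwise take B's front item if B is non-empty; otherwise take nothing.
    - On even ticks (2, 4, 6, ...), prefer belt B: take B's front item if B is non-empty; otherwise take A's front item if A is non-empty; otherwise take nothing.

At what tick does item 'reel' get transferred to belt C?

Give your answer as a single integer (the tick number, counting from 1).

Tick 1: prefer A, take flask from A; A=[reel] B=[fin,knob,joint,shaft,lathe] C=[flask]
Tick 2: prefer B, take fin from B; A=[reel] B=[knob,joint,shaft,lathe] C=[flask,fin]
Tick 3: prefer A, take reel from A; A=[-] B=[knob,joint,shaft,lathe] C=[flask,fin,reel]

Answer: 3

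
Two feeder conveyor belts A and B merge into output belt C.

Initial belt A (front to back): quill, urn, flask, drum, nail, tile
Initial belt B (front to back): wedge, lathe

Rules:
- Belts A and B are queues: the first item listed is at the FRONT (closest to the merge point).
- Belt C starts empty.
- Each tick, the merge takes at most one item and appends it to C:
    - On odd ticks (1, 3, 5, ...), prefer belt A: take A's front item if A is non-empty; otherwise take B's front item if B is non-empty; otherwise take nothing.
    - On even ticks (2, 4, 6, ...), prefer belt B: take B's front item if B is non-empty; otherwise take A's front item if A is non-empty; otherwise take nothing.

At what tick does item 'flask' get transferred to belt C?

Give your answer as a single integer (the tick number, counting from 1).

Tick 1: prefer A, take quill from A; A=[urn,flask,drum,nail,tile] B=[wedge,lathe] C=[quill]
Tick 2: prefer B, take wedge from B; A=[urn,flask,drum,nail,tile] B=[lathe] C=[quill,wedge]
Tick 3: prefer A, take urn from A; A=[flask,drum,nail,tile] B=[lathe] C=[quill,wedge,urn]
Tick 4: prefer B, take lathe from B; A=[flask,drum,nail,tile] B=[-] C=[quill,wedge,urn,lathe]
Tick 5: prefer A, take flask from A; A=[drum,nail,tile] B=[-] C=[quill,wedge,urn,lathe,flask]

Answer: 5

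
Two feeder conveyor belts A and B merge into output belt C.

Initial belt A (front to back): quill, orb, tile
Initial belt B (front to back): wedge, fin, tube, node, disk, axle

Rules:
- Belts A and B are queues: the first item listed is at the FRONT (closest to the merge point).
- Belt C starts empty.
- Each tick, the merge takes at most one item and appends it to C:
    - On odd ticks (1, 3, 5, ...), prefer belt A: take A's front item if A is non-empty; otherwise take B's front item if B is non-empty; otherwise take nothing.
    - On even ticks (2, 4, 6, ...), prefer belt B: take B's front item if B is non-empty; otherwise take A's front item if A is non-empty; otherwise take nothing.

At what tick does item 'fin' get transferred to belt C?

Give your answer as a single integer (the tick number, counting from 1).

Tick 1: prefer A, take quill from A; A=[orb,tile] B=[wedge,fin,tube,node,disk,axle] C=[quill]
Tick 2: prefer B, take wedge from B; A=[orb,tile] B=[fin,tube,node,disk,axle] C=[quill,wedge]
Tick 3: prefer A, take orb from A; A=[tile] B=[fin,tube,node,disk,axle] C=[quill,wedge,orb]
Tick 4: prefer B, take fin from B; A=[tile] B=[tube,node,disk,axle] C=[quill,wedge,orb,fin]

Answer: 4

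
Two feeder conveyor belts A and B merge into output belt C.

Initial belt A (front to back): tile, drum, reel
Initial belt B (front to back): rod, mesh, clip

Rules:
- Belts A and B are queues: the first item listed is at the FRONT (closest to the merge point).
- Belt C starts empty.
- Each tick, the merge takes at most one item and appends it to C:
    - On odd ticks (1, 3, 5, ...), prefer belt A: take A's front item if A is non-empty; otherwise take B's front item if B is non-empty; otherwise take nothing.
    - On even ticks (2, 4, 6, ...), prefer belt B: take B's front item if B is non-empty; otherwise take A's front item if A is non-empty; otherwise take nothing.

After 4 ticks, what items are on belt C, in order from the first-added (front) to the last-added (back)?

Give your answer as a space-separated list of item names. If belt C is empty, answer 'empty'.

Tick 1: prefer A, take tile from A; A=[drum,reel] B=[rod,mesh,clip] C=[tile]
Tick 2: prefer B, take rod from B; A=[drum,reel] B=[mesh,clip] C=[tile,rod]
Tick 3: prefer A, take drum from A; A=[reel] B=[mesh,clip] C=[tile,rod,drum]
Tick 4: prefer B, take mesh from B; A=[reel] B=[clip] C=[tile,rod,drum,mesh]

Answer: tile rod drum mesh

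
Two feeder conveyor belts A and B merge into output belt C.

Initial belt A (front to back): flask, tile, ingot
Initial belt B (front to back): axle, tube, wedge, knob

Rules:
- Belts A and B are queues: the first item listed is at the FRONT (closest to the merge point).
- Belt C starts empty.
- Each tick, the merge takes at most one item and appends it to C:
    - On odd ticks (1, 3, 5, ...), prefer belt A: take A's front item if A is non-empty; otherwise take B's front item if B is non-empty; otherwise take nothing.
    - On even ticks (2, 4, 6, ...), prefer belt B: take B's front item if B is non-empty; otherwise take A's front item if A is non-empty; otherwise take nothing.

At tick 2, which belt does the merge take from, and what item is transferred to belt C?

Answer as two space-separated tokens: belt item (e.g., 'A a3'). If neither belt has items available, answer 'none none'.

Answer: B axle

Derivation:
Tick 1: prefer A, take flask from A; A=[tile,ingot] B=[axle,tube,wedge,knob] C=[flask]
Tick 2: prefer B, take axle from B; A=[tile,ingot] B=[tube,wedge,knob] C=[flask,axle]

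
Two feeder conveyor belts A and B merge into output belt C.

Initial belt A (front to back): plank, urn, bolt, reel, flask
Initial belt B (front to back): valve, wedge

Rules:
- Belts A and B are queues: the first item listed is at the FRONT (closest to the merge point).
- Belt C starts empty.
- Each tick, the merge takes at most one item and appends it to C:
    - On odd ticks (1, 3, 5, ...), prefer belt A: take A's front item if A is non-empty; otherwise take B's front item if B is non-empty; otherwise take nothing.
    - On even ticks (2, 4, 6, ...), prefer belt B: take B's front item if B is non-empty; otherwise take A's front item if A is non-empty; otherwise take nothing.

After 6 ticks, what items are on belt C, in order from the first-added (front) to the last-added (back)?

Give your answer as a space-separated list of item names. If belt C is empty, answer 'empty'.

Answer: plank valve urn wedge bolt reel

Derivation:
Tick 1: prefer A, take plank from A; A=[urn,bolt,reel,flask] B=[valve,wedge] C=[plank]
Tick 2: prefer B, take valve from B; A=[urn,bolt,reel,flask] B=[wedge] C=[plank,valve]
Tick 3: prefer A, take urn from A; A=[bolt,reel,flask] B=[wedge] C=[plank,valve,urn]
Tick 4: prefer B, take wedge from B; A=[bolt,reel,flask] B=[-] C=[plank,valve,urn,wedge]
Tick 5: prefer A, take bolt from A; A=[reel,flask] B=[-] C=[plank,valve,urn,wedge,bolt]
Tick 6: prefer B, take reel from A; A=[flask] B=[-] C=[plank,valve,urn,wedge,bolt,reel]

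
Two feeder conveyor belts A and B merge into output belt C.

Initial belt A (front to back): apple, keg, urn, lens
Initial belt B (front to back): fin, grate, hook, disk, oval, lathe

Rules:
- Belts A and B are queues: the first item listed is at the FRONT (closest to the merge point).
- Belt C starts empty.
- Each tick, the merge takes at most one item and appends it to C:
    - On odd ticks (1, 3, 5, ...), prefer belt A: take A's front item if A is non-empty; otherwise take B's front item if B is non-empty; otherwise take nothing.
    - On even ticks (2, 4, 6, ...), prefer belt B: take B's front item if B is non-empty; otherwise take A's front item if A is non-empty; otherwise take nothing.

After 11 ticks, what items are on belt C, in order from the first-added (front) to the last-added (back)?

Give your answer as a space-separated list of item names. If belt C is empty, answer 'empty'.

Tick 1: prefer A, take apple from A; A=[keg,urn,lens] B=[fin,grate,hook,disk,oval,lathe] C=[apple]
Tick 2: prefer B, take fin from B; A=[keg,urn,lens] B=[grate,hook,disk,oval,lathe] C=[apple,fin]
Tick 3: prefer A, take keg from A; A=[urn,lens] B=[grate,hook,disk,oval,lathe] C=[apple,fin,keg]
Tick 4: prefer B, take grate from B; A=[urn,lens] B=[hook,disk,oval,lathe] C=[apple,fin,keg,grate]
Tick 5: prefer A, take urn from A; A=[lens] B=[hook,disk,oval,lathe] C=[apple,fin,keg,grate,urn]
Tick 6: prefer B, take hook from B; A=[lens] B=[disk,oval,lathe] C=[apple,fin,keg,grate,urn,hook]
Tick 7: prefer A, take lens from A; A=[-] B=[disk,oval,lathe] C=[apple,fin,keg,grate,urn,hook,lens]
Tick 8: prefer B, take disk from B; A=[-] B=[oval,lathe] C=[apple,fin,keg,grate,urn,hook,lens,disk]
Tick 9: prefer A, take oval from B; A=[-] B=[lathe] C=[apple,fin,keg,grate,urn,hook,lens,disk,oval]
Tick 10: prefer B, take lathe from B; A=[-] B=[-] C=[apple,fin,keg,grate,urn,hook,lens,disk,oval,lathe]
Tick 11: prefer A, both empty, nothing taken; A=[-] B=[-] C=[apple,fin,keg,grate,urn,hook,lens,disk,oval,lathe]

Answer: apple fin keg grate urn hook lens disk oval lathe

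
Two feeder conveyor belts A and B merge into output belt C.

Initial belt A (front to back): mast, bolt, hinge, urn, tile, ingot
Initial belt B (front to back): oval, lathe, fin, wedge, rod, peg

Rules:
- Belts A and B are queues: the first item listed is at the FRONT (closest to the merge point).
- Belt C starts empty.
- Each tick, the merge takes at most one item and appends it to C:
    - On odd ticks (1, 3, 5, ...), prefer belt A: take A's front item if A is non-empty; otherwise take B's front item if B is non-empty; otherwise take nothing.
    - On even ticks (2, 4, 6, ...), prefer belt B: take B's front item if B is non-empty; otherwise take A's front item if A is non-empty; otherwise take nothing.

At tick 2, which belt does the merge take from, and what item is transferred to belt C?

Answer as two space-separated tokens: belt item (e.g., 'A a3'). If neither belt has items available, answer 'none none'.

Answer: B oval

Derivation:
Tick 1: prefer A, take mast from A; A=[bolt,hinge,urn,tile,ingot] B=[oval,lathe,fin,wedge,rod,peg] C=[mast]
Tick 2: prefer B, take oval from B; A=[bolt,hinge,urn,tile,ingot] B=[lathe,fin,wedge,rod,peg] C=[mast,oval]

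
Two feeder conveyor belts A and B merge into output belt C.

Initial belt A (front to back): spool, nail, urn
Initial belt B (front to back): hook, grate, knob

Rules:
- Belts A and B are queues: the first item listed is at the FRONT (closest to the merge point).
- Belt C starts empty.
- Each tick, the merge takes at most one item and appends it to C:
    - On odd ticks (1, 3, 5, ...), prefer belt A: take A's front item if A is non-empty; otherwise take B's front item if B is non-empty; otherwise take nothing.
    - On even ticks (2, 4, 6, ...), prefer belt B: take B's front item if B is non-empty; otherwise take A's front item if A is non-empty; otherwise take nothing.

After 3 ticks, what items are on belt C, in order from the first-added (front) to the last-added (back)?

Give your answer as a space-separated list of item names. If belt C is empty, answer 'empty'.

Tick 1: prefer A, take spool from A; A=[nail,urn] B=[hook,grate,knob] C=[spool]
Tick 2: prefer B, take hook from B; A=[nail,urn] B=[grate,knob] C=[spool,hook]
Tick 3: prefer A, take nail from A; A=[urn] B=[grate,knob] C=[spool,hook,nail]

Answer: spool hook nail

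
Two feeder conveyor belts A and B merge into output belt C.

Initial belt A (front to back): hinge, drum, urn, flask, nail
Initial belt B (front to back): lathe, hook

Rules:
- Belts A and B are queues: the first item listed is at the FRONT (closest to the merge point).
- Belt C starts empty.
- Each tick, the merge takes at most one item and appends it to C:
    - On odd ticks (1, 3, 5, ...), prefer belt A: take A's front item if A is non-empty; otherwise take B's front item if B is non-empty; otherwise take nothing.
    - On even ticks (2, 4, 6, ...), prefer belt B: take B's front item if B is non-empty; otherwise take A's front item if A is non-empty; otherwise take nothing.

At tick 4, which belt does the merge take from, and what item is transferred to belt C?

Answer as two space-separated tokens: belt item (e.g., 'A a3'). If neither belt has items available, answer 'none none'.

Tick 1: prefer A, take hinge from A; A=[drum,urn,flask,nail] B=[lathe,hook] C=[hinge]
Tick 2: prefer B, take lathe from B; A=[drum,urn,flask,nail] B=[hook] C=[hinge,lathe]
Tick 3: prefer A, take drum from A; A=[urn,flask,nail] B=[hook] C=[hinge,lathe,drum]
Tick 4: prefer B, take hook from B; A=[urn,flask,nail] B=[-] C=[hinge,lathe,drum,hook]

Answer: B hook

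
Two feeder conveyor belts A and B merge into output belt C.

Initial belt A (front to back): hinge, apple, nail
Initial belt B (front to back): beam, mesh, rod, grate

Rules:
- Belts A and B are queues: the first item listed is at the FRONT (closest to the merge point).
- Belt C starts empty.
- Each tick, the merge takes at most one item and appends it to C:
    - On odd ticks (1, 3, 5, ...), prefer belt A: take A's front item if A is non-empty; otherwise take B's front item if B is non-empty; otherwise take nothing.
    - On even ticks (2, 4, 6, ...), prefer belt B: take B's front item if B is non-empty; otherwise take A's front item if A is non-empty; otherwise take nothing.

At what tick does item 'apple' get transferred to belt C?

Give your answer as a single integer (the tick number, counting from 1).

Answer: 3

Derivation:
Tick 1: prefer A, take hinge from A; A=[apple,nail] B=[beam,mesh,rod,grate] C=[hinge]
Tick 2: prefer B, take beam from B; A=[apple,nail] B=[mesh,rod,grate] C=[hinge,beam]
Tick 3: prefer A, take apple from A; A=[nail] B=[mesh,rod,grate] C=[hinge,beam,apple]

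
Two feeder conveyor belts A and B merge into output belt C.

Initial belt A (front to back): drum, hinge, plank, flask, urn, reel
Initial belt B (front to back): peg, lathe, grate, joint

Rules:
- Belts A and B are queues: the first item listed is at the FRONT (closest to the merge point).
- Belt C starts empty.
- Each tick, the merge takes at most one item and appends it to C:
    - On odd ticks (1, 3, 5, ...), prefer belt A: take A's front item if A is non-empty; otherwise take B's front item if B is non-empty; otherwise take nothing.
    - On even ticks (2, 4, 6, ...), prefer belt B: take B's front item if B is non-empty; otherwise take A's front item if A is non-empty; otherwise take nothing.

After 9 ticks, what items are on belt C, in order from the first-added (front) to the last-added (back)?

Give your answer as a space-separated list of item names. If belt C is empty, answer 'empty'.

Answer: drum peg hinge lathe plank grate flask joint urn

Derivation:
Tick 1: prefer A, take drum from A; A=[hinge,plank,flask,urn,reel] B=[peg,lathe,grate,joint] C=[drum]
Tick 2: prefer B, take peg from B; A=[hinge,plank,flask,urn,reel] B=[lathe,grate,joint] C=[drum,peg]
Tick 3: prefer A, take hinge from A; A=[plank,flask,urn,reel] B=[lathe,grate,joint] C=[drum,peg,hinge]
Tick 4: prefer B, take lathe from B; A=[plank,flask,urn,reel] B=[grate,joint] C=[drum,peg,hinge,lathe]
Tick 5: prefer A, take plank from A; A=[flask,urn,reel] B=[grate,joint] C=[drum,peg,hinge,lathe,plank]
Tick 6: prefer B, take grate from B; A=[flask,urn,reel] B=[joint] C=[drum,peg,hinge,lathe,plank,grate]
Tick 7: prefer A, take flask from A; A=[urn,reel] B=[joint] C=[drum,peg,hinge,lathe,plank,grate,flask]
Tick 8: prefer B, take joint from B; A=[urn,reel] B=[-] C=[drum,peg,hinge,lathe,plank,grate,flask,joint]
Tick 9: prefer A, take urn from A; A=[reel] B=[-] C=[drum,peg,hinge,lathe,plank,grate,flask,joint,urn]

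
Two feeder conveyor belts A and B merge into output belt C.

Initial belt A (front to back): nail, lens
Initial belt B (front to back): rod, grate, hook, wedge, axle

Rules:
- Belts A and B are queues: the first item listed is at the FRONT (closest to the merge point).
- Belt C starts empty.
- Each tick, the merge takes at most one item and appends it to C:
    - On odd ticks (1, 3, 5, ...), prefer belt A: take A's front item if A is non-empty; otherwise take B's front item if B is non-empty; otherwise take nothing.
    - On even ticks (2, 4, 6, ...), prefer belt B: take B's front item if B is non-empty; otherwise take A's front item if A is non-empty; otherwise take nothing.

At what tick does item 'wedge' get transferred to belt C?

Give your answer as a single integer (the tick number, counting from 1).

Tick 1: prefer A, take nail from A; A=[lens] B=[rod,grate,hook,wedge,axle] C=[nail]
Tick 2: prefer B, take rod from B; A=[lens] B=[grate,hook,wedge,axle] C=[nail,rod]
Tick 3: prefer A, take lens from A; A=[-] B=[grate,hook,wedge,axle] C=[nail,rod,lens]
Tick 4: prefer B, take grate from B; A=[-] B=[hook,wedge,axle] C=[nail,rod,lens,grate]
Tick 5: prefer A, take hook from B; A=[-] B=[wedge,axle] C=[nail,rod,lens,grate,hook]
Tick 6: prefer B, take wedge from B; A=[-] B=[axle] C=[nail,rod,lens,grate,hook,wedge]

Answer: 6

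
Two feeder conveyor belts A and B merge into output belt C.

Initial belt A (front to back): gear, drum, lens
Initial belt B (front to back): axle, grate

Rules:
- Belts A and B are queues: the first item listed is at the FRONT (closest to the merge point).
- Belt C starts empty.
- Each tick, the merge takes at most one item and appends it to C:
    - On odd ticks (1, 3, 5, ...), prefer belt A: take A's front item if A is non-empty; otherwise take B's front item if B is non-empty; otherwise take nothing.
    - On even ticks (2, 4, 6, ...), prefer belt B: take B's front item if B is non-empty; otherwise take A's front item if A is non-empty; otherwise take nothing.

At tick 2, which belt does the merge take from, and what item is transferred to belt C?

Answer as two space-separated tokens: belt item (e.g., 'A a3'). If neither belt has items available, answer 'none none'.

Answer: B axle

Derivation:
Tick 1: prefer A, take gear from A; A=[drum,lens] B=[axle,grate] C=[gear]
Tick 2: prefer B, take axle from B; A=[drum,lens] B=[grate] C=[gear,axle]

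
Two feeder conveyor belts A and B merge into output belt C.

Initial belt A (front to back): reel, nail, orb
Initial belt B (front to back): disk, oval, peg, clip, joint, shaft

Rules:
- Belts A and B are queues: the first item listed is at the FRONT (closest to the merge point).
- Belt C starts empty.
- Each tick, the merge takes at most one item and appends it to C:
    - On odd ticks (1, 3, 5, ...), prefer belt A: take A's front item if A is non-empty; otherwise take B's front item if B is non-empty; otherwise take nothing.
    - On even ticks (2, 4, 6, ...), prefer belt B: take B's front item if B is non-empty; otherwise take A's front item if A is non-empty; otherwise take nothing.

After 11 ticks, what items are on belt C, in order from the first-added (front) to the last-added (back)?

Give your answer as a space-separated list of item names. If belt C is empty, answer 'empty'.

Answer: reel disk nail oval orb peg clip joint shaft

Derivation:
Tick 1: prefer A, take reel from A; A=[nail,orb] B=[disk,oval,peg,clip,joint,shaft] C=[reel]
Tick 2: prefer B, take disk from B; A=[nail,orb] B=[oval,peg,clip,joint,shaft] C=[reel,disk]
Tick 3: prefer A, take nail from A; A=[orb] B=[oval,peg,clip,joint,shaft] C=[reel,disk,nail]
Tick 4: prefer B, take oval from B; A=[orb] B=[peg,clip,joint,shaft] C=[reel,disk,nail,oval]
Tick 5: prefer A, take orb from A; A=[-] B=[peg,clip,joint,shaft] C=[reel,disk,nail,oval,orb]
Tick 6: prefer B, take peg from B; A=[-] B=[clip,joint,shaft] C=[reel,disk,nail,oval,orb,peg]
Tick 7: prefer A, take clip from B; A=[-] B=[joint,shaft] C=[reel,disk,nail,oval,orb,peg,clip]
Tick 8: prefer B, take joint from B; A=[-] B=[shaft] C=[reel,disk,nail,oval,orb,peg,clip,joint]
Tick 9: prefer A, take shaft from B; A=[-] B=[-] C=[reel,disk,nail,oval,orb,peg,clip,joint,shaft]
Tick 10: prefer B, both empty, nothing taken; A=[-] B=[-] C=[reel,disk,nail,oval,orb,peg,clip,joint,shaft]
Tick 11: prefer A, both empty, nothing taken; A=[-] B=[-] C=[reel,disk,nail,oval,orb,peg,clip,joint,shaft]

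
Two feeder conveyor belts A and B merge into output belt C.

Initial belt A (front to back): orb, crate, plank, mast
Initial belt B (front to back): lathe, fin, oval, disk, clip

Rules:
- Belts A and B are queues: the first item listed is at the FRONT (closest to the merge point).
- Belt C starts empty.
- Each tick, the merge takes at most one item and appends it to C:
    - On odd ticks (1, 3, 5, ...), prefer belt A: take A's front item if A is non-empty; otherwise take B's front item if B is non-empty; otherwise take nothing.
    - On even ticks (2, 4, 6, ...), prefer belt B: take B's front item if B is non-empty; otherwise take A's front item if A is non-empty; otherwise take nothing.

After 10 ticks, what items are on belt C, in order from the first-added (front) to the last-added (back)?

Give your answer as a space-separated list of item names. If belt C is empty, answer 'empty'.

Tick 1: prefer A, take orb from A; A=[crate,plank,mast] B=[lathe,fin,oval,disk,clip] C=[orb]
Tick 2: prefer B, take lathe from B; A=[crate,plank,mast] B=[fin,oval,disk,clip] C=[orb,lathe]
Tick 3: prefer A, take crate from A; A=[plank,mast] B=[fin,oval,disk,clip] C=[orb,lathe,crate]
Tick 4: prefer B, take fin from B; A=[plank,mast] B=[oval,disk,clip] C=[orb,lathe,crate,fin]
Tick 5: prefer A, take plank from A; A=[mast] B=[oval,disk,clip] C=[orb,lathe,crate,fin,plank]
Tick 6: prefer B, take oval from B; A=[mast] B=[disk,clip] C=[orb,lathe,crate,fin,plank,oval]
Tick 7: prefer A, take mast from A; A=[-] B=[disk,clip] C=[orb,lathe,crate,fin,plank,oval,mast]
Tick 8: prefer B, take disk from B; A=[-] B=[clip] C=[orb,lathe,crate,fin,plank,oval,mast,disk]
Tick 9: prefer A, take clip from B; A=[-] B=[-] C=[orb,lathe,crate,fin,plank,oval,mast,disk,clip]
Tick 10: prefer B, both empty, nothing taken; A=[-] B=[-] C=[orb,lathe,crate,fin,plank,oval,mast,disk,clip]

Answer: orb lathe crate fin plank oval mast disk clip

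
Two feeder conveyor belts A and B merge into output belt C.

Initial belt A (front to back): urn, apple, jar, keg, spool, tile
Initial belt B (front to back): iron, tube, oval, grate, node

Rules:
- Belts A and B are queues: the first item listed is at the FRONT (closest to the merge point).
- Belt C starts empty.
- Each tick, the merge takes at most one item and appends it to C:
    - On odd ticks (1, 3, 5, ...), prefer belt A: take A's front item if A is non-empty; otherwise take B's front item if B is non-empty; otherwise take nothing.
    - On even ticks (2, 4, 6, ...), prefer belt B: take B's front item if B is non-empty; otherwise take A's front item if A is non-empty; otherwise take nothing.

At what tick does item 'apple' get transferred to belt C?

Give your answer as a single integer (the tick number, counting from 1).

Answer: 3

Derivation:
Tick 1: prefer A, take urn from A; A=[apple,jar,keg,spool,tile] B=[iron,tube,oval,grate,node] C=[urn]
Tick 2: prefer B, take iron from B; A=[apple,jar,keg,spool,tile] B=[tube,oval,grate,node] C=[urn,iron]
Tick 3: prefer A, take apple from A; A=[jar,keg,spool,tile] B=[tube,oval,grate,node] C=[urn,iron,apple]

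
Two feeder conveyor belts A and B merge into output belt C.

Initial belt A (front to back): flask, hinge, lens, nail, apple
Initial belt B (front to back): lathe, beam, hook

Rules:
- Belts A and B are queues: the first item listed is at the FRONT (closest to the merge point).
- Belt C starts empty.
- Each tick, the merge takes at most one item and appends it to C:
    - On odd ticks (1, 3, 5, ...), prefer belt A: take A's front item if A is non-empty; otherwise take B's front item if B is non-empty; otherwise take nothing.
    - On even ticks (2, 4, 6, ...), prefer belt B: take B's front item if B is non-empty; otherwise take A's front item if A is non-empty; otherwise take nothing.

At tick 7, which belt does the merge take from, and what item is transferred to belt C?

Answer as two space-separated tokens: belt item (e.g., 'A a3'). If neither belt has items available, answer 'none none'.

Tick 1: prefer A, take flask from A; A=[hinge,lens,nail,apple] B=[lathe,beam,hook] C=[flask]
Tick 2: prefer B, take lathe from B; A=[hinge,lens,nail,apple] B=[beam,hook] C=[flask,lathe]
Tick 3: prefer A, take hinge from A; A=[lens,nail,apple] B=[beam,hook] C=[flask,lathe,hinge]
Tick 4: prefer B, take beam from B; A=[lens,nail,apple] B=[hook] C=[flask,lathe,hinge,beam]
Tick 5: prefer A, take lens from A; A=[nail,apple] B=[hook] C=[flask,lathe,hinge,beam,lens]
Tick 6: prefer B, take hook from B; A=[nail,apple] B=[-] C=[flask,lathe,hinge,beam,lens,hook]
Tick 7: prefer A, take nail from A; A=[apple] B=[-] C=[flask,lathe,hinge,beam,lens,hook,nail]

Answer: A nail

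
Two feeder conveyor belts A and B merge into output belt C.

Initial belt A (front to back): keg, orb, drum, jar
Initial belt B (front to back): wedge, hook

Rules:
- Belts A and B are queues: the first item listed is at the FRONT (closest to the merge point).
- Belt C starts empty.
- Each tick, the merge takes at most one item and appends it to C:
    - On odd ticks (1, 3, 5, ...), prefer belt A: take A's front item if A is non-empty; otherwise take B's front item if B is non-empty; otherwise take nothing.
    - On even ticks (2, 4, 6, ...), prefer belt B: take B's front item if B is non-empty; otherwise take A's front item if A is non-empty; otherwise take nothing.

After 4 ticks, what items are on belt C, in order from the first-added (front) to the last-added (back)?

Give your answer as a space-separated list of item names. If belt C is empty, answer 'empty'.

Answer: keg wedge orb hook

Derivation:
Tick 1: prefer A, take keg from A; A=[orb,drum,jar] B=[wedge,hook] C=[keg]
Tick 2: prefer B, take wedge from B; A=[orb,drum,jar] B=[hook] C=[keg,wedge]
Tick 3: prefer A, take orb from A; A=[drum,jar] B=[hook] C=[keg,wedge,orb]
Tick 4: prefer B, take hook from B; A=[drum,jar] B=[-] C=[keg,wedge,orb,hook]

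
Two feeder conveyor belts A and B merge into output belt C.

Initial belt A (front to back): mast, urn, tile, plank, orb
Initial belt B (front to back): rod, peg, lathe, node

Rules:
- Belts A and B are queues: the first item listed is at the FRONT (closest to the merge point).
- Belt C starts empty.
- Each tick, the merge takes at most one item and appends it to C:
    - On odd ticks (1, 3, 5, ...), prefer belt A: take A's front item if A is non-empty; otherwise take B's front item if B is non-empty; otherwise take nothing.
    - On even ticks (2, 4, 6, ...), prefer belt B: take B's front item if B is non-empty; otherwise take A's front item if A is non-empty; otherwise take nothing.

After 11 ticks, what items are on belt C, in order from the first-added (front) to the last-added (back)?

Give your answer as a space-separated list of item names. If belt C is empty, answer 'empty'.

Tick 1: prefer A, take mast from A; A=[urn,tile,plank,orb] B=[rod,peg,lathe,node] C=[mast]
Tick 2: prefer B, take rod from B; A=[urn,tile,plank,orb] B=[peg,lathe,node] C=[mast,rod]
Tick 3: prefer A, take urn from A; A=[tile,plank,orb] B=[peg,lathe,node] C=[mast,rod,urn]
Tick 4: prefer B, take peg from B; A=[tile,plank,orb] B=[lathe,node] C=[mast,rod,urn,peg]
Tick 5: prefer A, take tile from A; A=[plank,orb] B=[lathe,node] C=[mast,rod,urn,peg,tile]
Tick 6: prefer B, take lathe from B; A=[plank,orb] B=[node] C=[mast,rod,urn,peg,tile,lathe]
Tick 7: prefer A, take plank from A; A=[orb] B=[node] C=[mast,rod,urn,peg,tile,lathe,plank]
Tick 8: prefer B, take node from B; A=[orb] B=[-] C=[mast,rod,urn,peg,tile,lathe,plank,node]
Tick 9: prefer A, take orb from A; A=[-] B=[-] C=[mast,rod,urn,peg,tile,lathe,plank,node,orb]
Tick 10: prefer B, both empty, nothing taken; A=[-] B=[-] C=[mast,rod,urn,peg,tile,lathe,plank,node,orb]
Tick 11: prefer A, both empty, nothing taken; A=[-] B=[-] C=[mast,rod,urn,peg,tile,lathe,plank,node,orb]

Answer: mast rod urn peg tile lathe plank node orb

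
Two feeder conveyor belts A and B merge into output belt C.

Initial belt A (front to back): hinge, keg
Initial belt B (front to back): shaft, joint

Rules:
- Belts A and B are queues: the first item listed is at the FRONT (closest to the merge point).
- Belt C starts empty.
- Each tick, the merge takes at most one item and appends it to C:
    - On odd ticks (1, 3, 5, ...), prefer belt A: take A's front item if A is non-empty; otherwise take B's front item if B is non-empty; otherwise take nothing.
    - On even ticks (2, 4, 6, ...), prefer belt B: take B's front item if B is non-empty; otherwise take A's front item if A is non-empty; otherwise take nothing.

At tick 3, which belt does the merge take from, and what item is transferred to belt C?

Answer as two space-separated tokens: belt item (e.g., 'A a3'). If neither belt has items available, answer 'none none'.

Answer: A keg

Derivation:
Tick 1: prefer A, take hinge from A; A=[keg] B=[shaft,joint] C=[hinge]
Tick 2: prefer B, take shaft from B; A=[keg] B=[joint] C=[hinge,shaft]
Tick 3: prefer A, take keg from A; A=[-] B=[joint] C=[hinge,shaft,keg]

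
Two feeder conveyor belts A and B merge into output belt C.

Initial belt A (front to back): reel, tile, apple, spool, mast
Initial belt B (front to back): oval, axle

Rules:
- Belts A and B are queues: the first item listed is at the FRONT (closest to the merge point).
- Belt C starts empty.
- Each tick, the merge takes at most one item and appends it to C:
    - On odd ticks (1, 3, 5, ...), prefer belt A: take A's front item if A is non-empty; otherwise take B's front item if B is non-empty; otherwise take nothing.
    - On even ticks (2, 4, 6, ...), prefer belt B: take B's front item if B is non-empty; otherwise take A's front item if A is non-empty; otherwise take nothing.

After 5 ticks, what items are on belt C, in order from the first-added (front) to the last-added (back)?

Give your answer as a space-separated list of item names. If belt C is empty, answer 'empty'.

Tick 1: prefer A, take reel from A; A=[tile,apple,spool,mast] B=[oval,axle] C=[reel]
Tick 2: prefer B, take oval from B; A=[tile,apple,spool,mast] B=[axle] C=[reel,oval]
Tick 3: prefer A, take tile from A; A=[apple,spool,mast] B=[axle] C=[reel,oval,tile]
Tick 4: prefer B, take axle from B; A=[apple,spool,mast] B=[-] C=[reel,oval,tile,axle]
Tick 5: prefer A, take apple from A; A=[spool,mast] B=[-] C=[reel,oval,tile,axle,apple]

Answer: reel oval tile axle apple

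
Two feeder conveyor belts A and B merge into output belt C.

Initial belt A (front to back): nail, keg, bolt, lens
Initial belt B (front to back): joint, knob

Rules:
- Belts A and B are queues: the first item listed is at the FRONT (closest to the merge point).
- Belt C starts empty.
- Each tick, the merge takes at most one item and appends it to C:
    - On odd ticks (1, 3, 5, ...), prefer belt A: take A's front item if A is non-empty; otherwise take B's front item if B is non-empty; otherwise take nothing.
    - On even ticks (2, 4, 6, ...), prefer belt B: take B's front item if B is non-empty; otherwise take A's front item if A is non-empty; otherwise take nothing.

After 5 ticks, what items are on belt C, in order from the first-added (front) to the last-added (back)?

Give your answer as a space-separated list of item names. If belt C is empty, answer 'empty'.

Tick 1: prefer A, take nail from A; A=[keg,bolt,lens] B=[joint,knob] C=[nail]
Tick 2: prefer B, take joint from B; A=[keg,bolt,lens] B=[knob] C=[nail,joint]
Tick 3: prefer A, take keg from A; A=[bolt,lens] B=[knob] C=[nail,joint,keg]
Tick 4: prefer B, take knob from B; A=[bolt,lens] B=[-] C=[nail,joint,keg,knob]
Tick 5: prefer A, take bolt from A; A=[lens] B=[-] C=[nail,joint,keg,knob,bolt]

Answer: nail joint keg knob bolt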